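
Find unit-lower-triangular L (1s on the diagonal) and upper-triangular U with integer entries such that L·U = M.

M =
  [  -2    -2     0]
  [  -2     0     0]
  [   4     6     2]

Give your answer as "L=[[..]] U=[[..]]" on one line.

  r1 -= 1·r0 → [0,2,0]
  r2 -= -2·r0 → [0,2,2]
  r2 -= 1·r1 → [0,0,2]

L=[[1,0,0],[1,1,0],[-2,1,1]] U=[[-2,-2,0],[0,2,0],[0,0,2]]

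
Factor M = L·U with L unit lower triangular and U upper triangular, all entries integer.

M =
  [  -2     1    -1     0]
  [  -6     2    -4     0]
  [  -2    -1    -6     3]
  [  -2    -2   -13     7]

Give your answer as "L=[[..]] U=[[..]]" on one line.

L=[[1,0,0,0],[3,1,0,0],[1,2,1,0],[1,3,3,1]] U=[[-2,1,-1,0],[0,-1,-1,0],[0,0,-3,3],[0,0,0,-2]]

  row1 -= 3·row0 → [0,-1,-1,0]
  row2 -= 1·row0 → [0,-2,-5,3]
  row3 -= 1·row0 → [0,-3,-12,7]
  row2 -= 2·row1 → [0,0,-3,3]
  row3 -= 3·row1 → [0,0,-9,7]
  row3 -= 3·row2 → [0,0,0,-2]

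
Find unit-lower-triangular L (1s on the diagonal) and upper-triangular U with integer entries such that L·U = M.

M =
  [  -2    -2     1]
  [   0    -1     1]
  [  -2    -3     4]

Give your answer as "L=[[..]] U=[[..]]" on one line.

L=[[1,0,0],[0,1,0],[1,1,1]] U=[[-2,-2,1],[0,-1,1],[0,0,2]]

  R1 -= 0·R0 → [0,-1,1]
  R2 -= 1·R0 → [0,-1,3]
  R2 -= 1·R1 → [0,0,2]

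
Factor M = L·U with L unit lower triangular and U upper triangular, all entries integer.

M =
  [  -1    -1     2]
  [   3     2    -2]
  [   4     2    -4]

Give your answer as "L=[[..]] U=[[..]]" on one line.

  R1 -= -3·R0 → [0,-1,4]
  R2 -= -4·R0 → [0,-2,4]
  R2 -= 2·R1 → [0,0,-4]

L=[[1,0,0],[-3,1,0],[-4,2,1]] U=[[-1,-1,2],[0,-1,4],[0,0,-4]]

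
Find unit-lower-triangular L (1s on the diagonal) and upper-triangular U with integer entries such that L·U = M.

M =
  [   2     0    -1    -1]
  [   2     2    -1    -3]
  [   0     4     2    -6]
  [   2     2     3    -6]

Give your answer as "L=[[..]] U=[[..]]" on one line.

L=[[1,0,0,0],[1,1,0,0],[0,2,1,0],[1,1,2,1]] U=[[2,0,-1,-1],[0,2,0,-2],[0,0,2,-2],[0,0,0,1]]

  r1 -= 1·r0 → [0,2,0,-2]
  r2 -= 0·r0 → [0,4,2,-6]
  r3 -= 1·r0 → [0,2,4,-5]
  r2 -= 2·r1 → [0,0,2,-2]
  r3 -= 1·r1 → [0,0,4,-3]
  r3 -= 2·r2 → [0,0,0,1]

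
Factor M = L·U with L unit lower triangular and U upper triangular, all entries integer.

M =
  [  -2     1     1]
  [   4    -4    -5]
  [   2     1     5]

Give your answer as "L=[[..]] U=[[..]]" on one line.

  R1 -= -2·R0 → [0,-2,-3]
  R2 -= -1·R0 → [0,2,6]
  R2 -= -1·R1 → [0,0,3]

L=[[1,0,0],[-2,1,0],[-1,-1,1]] U=[[-2,1,1],[0,-2,-3],[0,0,3]]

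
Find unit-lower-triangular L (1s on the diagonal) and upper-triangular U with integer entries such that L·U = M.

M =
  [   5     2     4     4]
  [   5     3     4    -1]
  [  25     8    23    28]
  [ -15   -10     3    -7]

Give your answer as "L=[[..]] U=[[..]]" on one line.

L=[[1,0,0,0],[1,1,0,0],[5,-2,1,0],[-3,-4,5,1]] U=[[5,2,4,4],[0,1,0,-5],[0,0,3,-2],[0,0,0,-5]]

  r1 -= 1·r0 → [0,1,0,-5]
  r2 -= 5·r0 → [0,-2,3,8]
  r3 -= -3·r0 → [0,-4,15,5]
  r2 -= -2·r1 → [0,0,3,-2]
  r3 -= -4·r1 → [0,0,15,-15]
  r3 -= 5·r2 → [0,0,0,-5]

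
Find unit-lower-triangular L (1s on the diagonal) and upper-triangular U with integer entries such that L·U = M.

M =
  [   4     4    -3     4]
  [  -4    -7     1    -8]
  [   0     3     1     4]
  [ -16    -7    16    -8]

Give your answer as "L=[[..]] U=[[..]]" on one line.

L=[[1,0,0,0],[-1,1,0,0],[0,-1,1,0],[-4,-3,2,1]] U=[[4,4,-3,4],[0,-3,-2,-4],[0,0,-1,0],[0,0,0,-4]]

  R1 -= -1·R0 → [0,-3,-2,-4]
  R2 -= 0·R0 → [0,3,1,4]
  R3 -= -4·R0 → [0,9,4,8]
  R2 -= -1·R1 → [0,0,-1,0]
  R3 -= -3·R1 → [0,0,-2,-4]
  R3 -= 2·R2 → [0,0,0,-4]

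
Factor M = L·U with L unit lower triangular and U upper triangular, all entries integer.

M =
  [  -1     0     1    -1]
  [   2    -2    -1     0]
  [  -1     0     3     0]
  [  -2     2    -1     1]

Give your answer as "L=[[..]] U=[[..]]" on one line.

  row1 -= -2·row0 → [0,-2,1,-2]
  row2 -= 1·row0 → [0,0,2,1]
  row3 -= 2·row0 → [0,2,-3,3]
  row2 -= 0·row1 → [0,0,2,1]
  row3 -= -1·row1 → [0,0,-2,1]
  row3 -= -1·row2 → [0,0,0,2]

L=[[1,0,0,0],[-2,1,0,0],[1,0,1,0],[2,-1,-1,1]] U=[[-1,0,1,-1],[0,-2,1,-2],[0,0,2,1],[0,0,0,2]]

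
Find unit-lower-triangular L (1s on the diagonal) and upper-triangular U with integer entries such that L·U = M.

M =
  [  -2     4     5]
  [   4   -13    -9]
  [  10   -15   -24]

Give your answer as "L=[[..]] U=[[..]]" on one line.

  row1 -= -2·row0 → [0,-5,1]
  row2 -= -5·row0 → [0,5,1]
  row2 -= -1·row1 → [0,0,2]

L=[[1,0,0],[-2,1,0],[-5,-1,1]] U=[[-2,4,5],[0,-5,1],[0,0,2]]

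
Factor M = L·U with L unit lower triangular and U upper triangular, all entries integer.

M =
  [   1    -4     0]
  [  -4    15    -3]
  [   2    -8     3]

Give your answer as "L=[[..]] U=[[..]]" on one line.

L=[[1,0,0],[-4,1,0],[2,0,1]] U=[[1,-4,0],[0,-1,-3],[0,0,3]]

  r1 -= -4·r0 → [0,-1,-3]
  r2 -= 2·r0 → [0,0,3]
  r2 -= 0·r1 → [0,0,3]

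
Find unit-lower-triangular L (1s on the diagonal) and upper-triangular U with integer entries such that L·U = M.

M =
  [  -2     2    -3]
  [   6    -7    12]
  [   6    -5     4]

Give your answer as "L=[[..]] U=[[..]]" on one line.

  R1 -= -3·R0 → [0,-1,3]
  R2 -= -3·R0 → [0,1,-5]
  R2 -= -1·R1 → [0,0,-2]

L=[[1,0,0],[-3,1,0],[-3,-1,1]] U=[[-2,2,-3],[0,-1,3],[0,0,-2]]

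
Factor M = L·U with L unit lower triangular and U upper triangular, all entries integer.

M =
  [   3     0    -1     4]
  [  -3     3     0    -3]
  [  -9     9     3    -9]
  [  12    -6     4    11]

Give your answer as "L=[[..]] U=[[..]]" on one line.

  R1 -= -1·R0 → [0,3,-1,1]
  R2 -= -3·R0 → [0,9,0,3]
  R3 -= 4·R0 → [0,-6,8,-5]
  R2 -= 3·R1 → [0,0,3,0]
  R3 -= -2·R1 → [0,0,6,-3]
  R3 -= 2·R2 → [0,0,0,-3]

L=[[1,0,0,0],[-1,1,0,0],[-3,3,1,0],[4,-2,2,1]] U=[[3,0,-1,4],[0,3,-1,1],[0,0,3,0],[0,0,0,-3]]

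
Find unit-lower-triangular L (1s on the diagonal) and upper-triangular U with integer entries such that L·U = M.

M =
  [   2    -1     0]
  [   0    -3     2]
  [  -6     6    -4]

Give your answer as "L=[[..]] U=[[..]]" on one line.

L=[[1,0,0],[0,1,0],[-3,-1,1]] U=[[2,-1,0],[0,-3,2],[0,0,-2]]

  R1 -= 0·R0 → [0,-3,2]
  R2 -= -3·R0 → [0,3,-4]
  R2 -= -1·R1 → [0,0,-2]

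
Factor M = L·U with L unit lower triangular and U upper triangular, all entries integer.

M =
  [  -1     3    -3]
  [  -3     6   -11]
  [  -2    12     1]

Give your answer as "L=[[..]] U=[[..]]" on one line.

  row1 -= 3·row0 → [0,-3,-2]
  row2 -= 2·row0 → [0,6,7]
  row2 -= -2·row1 → [0,0,3]

L=[[1,0,0],[3,1,0],[2,-2,1]] U=[[-1,3,-3],[0,-3,-2],[0,0,3]]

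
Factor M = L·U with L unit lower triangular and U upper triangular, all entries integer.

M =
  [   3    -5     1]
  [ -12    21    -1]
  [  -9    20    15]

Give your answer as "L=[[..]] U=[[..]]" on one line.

  row1 -= -4·row0 → [0,1,3]
  row2 -= -3·row0 → [0,5,18]
  row2 -= 5·row1 → [0,0,3]

L=[[1,0,0],[-4,1,0],[-3,5,1]] U=[[3,-5,1],[0,1,3],[0,0,3]]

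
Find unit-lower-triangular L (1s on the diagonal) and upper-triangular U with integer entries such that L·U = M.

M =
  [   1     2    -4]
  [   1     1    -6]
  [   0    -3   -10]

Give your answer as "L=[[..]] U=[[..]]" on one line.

  r1 -= 1·r0 → [0,-1,-2]
  r2 -= 0·r0 → [0,-3,-10]
  r2 -= 3·r1 → [0,0,-4]

L=[[1,0,0],[1,1,0],[0,3,1]] U=[[1,2,-4],[0,-1,-2],[0,0,-4]]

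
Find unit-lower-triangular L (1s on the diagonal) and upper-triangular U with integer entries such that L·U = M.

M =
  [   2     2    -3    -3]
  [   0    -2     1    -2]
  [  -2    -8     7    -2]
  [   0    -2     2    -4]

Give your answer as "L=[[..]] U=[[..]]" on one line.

  r1 -= 0·r0 → [0,-2,1,-2]
  r2 -= -1·r0 → [0,-6,4,-5]
  r3 -= 0·r0 → [0,-2,2,-4]
  r2 -= 3·r1 → [0,0,1,1]
  r3 -= 1·r1 → [0,0,1,-2]
  r3 -= 1·r2 → [0,0,0,-3]

L=[[1,0,0,0],[0,1,0,0],[-1,3,1,0],[0,1,1,1]] U=[[2,2,-3,-3],[0,-2,1,-2],[0,0,1,1],[0,0,0,-3]]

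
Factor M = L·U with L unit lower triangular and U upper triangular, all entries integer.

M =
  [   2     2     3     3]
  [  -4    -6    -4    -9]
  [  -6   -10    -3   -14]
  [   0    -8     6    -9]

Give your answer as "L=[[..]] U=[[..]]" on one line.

L=[[1,0,0,0],[-2,1,0,0],[-3,2,1,0],[0,4,-1,1]] U=[[2,2,3,3],[0,-2,2,-3],[0,0,2,1],[0,0,0,4]]

  row1 -= -2·row0 → [0,-2,2,-3]
  row2 -= -3·row0 → [0,-4,6,-5]
  row3 -= 0·row0 → [0,-8,6,-9]
  row2 -= 2·row1 → [0,0,2,1]
  row3 -= 4·row1 → [0,0,-2,3]
  row3 -= -1·row2 → [0,0,0,4]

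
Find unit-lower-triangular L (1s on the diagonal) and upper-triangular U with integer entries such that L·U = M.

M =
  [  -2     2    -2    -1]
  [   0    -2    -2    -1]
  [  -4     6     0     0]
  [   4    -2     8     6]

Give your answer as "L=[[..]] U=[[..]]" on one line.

L=[[1,0,0,0],[0,1,0,0],[2,-1,1,0],[-2,-1,1,1]] U=[[-2,2,-2,-1],[0,-2,-2,-1],[0,0,2,1],[0,0,0,2]]

  R1 -= 0·R0 → [0,-2,-2,-1]
  R2 -= 2·R0 → [0,2,4,2]
  R3 -= -2·R0 → [0,2,4,4]
  R2 -= -1·R1 → [0,0,2,1]
  R3 -= -1·R1 → [0,0,2,3]
  R3 -= 1·R2 → [0,0,0,2]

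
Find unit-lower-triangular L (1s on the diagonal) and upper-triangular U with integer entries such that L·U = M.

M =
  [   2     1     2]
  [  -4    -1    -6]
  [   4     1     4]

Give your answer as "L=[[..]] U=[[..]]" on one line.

  r1 -= -2·r0 → [0,1,-2]
  r2 -= 2·r0 → [0,-1,0]
  r2 -= -1·r1 → [0,0,-2]

L=[[1,0,0],[-2,1,0],[2,-1,1]] U=[[2,1,2],[0,1,-2],[0,0,-2]]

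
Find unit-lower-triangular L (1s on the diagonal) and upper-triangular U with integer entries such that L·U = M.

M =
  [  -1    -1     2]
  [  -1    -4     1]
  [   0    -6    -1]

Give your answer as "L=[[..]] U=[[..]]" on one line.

L=[[1,0,0],[1,1,0],[0,2,1]] U=[[-1,-1,2],[0,-3,-1],[0,0,1]]

  row1 -= 1·row0 → [0,-3,-1]
  row2 -= 0·row0 → [0,-6,-1]
  row2 -= 2·row1 → [0,0,1]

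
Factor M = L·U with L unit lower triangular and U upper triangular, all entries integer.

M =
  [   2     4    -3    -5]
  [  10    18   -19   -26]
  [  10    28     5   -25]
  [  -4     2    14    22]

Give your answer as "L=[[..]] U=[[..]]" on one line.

L=[[1,0,0,0],[5,1,0,0],[5,-4,1,0],[-2,-5,-3,1]] U=[[2,4,-3,-5],[0,-2,-4,-1],[0,0,4,-4],[0,0,0,-5]]

  row1 -= 5·row0 → [0,-2,-4,-1]
  row2 -= 5·row0 → [0,8,20,0]
  row3 -= -2·row0 → [0,10,8,12]
  row2 -= -4·row1 → [0,0,4,-4]
  row3 -= -5·row1 → [0,0,-12,7]
  row3 -= -3·row2 → [0,0,0,-5]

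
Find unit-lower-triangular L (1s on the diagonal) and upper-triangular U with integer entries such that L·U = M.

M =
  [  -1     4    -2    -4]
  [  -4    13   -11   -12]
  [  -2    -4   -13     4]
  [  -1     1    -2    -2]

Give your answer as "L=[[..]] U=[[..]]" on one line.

  r1 -= 4·r0 → [0,-3,-3,4]
  r2 -= 2·r0 → [0,-12,-9,12]
  r3 -= 1·r0 → [0,-3,0,2]
  r2 -= 4·r1 → [0,0,3,-4]
  r3 -= 1·r1 → [0,0,3,-2]
  r3 -= 1·r2 → [0,0,0,2]

L=[[1,0,0,0],[4,1,0,0],[2,4,1,0],[1,1,1,1]] U=[[-1,4,-2,-4],[0,-3,-3,4],[0,0,3,-4],[0,0,0,2]]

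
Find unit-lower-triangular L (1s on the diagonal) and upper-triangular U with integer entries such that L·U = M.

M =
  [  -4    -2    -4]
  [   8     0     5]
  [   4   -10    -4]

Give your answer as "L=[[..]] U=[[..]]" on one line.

  R1 -= -2·R0 → [0,-4,-3]
  R2 -= -1·R0 → [0,-12,-8]
  R2 -= 3·R1 → [0,0,1]

L=[[1,0,0],[-2,1,0],[-1,3,1]] U=[[-4,-2,-4],[0,-4,-3],[0,0,1]]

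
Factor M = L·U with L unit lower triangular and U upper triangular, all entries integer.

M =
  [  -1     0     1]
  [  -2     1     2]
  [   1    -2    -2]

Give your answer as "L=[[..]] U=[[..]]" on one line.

  R1 -= 2·R0 → [0,1,0]
  R2 -= -1·R0 → [0,-2,-1]
  R2 -= -2·R1 → [0,0,-1]

L=[[1,0,0],[2,1,0],[-1,-2,1]] U=[[-1,0,1],[0,1,0],[0,0,-1]]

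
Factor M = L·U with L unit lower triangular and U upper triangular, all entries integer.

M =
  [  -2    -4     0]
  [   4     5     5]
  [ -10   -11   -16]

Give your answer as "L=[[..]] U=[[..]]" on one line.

  row1 -= -2·row0 → [0,-3,5]
  row2 -= 5·row0 → [0,9,-16]
  row2 -= -3·row1 → [0,0,-1]

L=[[1,0,0],[-2,1,0],[5,-3,1]] U=[[-2,-4,0],[0,-3,5],[0,0,-1]]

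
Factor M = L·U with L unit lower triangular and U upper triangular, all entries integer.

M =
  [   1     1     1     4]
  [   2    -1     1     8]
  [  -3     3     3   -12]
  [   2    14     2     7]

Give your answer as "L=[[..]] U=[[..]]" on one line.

L=[[1,0,0,0],[2,1,0,0],[-3,-2,1,0],[2,-4,-1,1]] U=[[1,1,1,4],[0,-3,-1,0],[0,0,4,0],[0,0,0,-1]]

  r1 -= 2·r0 → [0,-3,-1,0]
  r2 -= -3·r0 → [0,6,6,0]
  r3 -= 2·r0 → [0,12,0,-1]
  r2 -= -2·r1 → [0,0,4,0]
  r3 -= -4·r1 → [0,0,-4,-1]
  r3 -= -1·r2 → [0,0,0,-1]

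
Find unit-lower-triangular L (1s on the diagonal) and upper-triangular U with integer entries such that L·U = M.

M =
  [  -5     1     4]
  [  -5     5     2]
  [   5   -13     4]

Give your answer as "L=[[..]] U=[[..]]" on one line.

L=[[1,0,0],[1,1,0],[-1,-3,1]] U=[[-5,1,4],[0,4,-2],[0,0,2]]

  r1 -= 1·r0 → [0,4,-2]
  r2 -= -1·r0 → [0,-12,8]
  r2 -= -3·r1 → [0,0,2]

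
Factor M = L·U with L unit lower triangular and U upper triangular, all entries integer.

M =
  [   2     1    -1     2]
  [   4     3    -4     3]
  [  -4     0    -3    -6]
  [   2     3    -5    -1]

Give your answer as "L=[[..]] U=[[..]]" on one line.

  r1 -= 2·r0 → [0,1,-2,-1]
  r2 -= -2·r0 → [0,2,-5,-2]
  r3 -= 1·r0 → [0,2,-4,-3]
  r2 -= 2·r1 → [0,0,-1,0]
  r3 -= 2·r1 → [0,0,0,-1]
  r3 -= 0·r2 → [0,0,0,-1]

L=[[1,0,0,0],[2,1,0,0],[-2,2,1,0],[1,2,0,1]] U=[[2,1,-1,2],[0,1,-2,-1],[0,0,-1,0],[0,0,0,-1]]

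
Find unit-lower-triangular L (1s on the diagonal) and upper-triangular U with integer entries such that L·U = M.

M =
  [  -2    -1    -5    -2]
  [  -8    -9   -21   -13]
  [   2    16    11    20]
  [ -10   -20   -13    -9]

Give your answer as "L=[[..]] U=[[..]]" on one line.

L=[[1,0,0,0],[4,1,0,0],[-1,-3,1,0],[5,3,5,1]] U=[[-2,-1,-5,-2],[0,-5,-1,-5],[0,0,3,3],[0,0,0,1]]

  row1 -= 4·row0 → [0,-5,-1,-5]
  row2 -= -1·row0 → [0,15,6,18]
  row3 -= 5·row0 → [0,-15,12,1]
  row2 -= -3·row1 → [0,0,3,3]
  row3 -= 3·row1 → [0,0,15,16]
  row3 -= 5·row2 → [0,0,0,1]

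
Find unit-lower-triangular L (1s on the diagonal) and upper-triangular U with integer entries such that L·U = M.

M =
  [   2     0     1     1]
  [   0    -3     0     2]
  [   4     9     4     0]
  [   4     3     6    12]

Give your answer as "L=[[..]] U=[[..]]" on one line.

  row1 -= 0·row0 → [0,-3,0,2]
  row2 -= 2·row0 → [0,9,2,-2]
  row3 -= 2·row0 → [0,3,4,10]
  row2 -= -3·row1 → [0,0,2,4]
  row3 -= -1·row1 → [0,0,4,12]
  row3 -= 2·row2 → [0,0,0,4]

L=[[1,0,0,0],[0,1,0,0],[2,-3,1,0],[2,-1,2,1]] U=[[2,0,1,1],[0,-3,0,2],[0,0,2,4],[0,0,0,4]]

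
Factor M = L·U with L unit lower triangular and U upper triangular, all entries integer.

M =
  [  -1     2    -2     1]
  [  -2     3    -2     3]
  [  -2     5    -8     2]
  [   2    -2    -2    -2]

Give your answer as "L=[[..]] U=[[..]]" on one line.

  row1 -= 2·row0 → [0,-1,2,1]
  row2 -= 2·row0 → [0,1,-4,0]
  row3 -= -2·row0 → [0,2,-6,0]
  row2 -= -1·row1 → [0,0,-2,1]
  row3 -= -2·row1 → [0,0,-2,2]
  row3 -= 1·row2 → [0,0,0,1]

L=[[1,0,0,0],[2,1,0,0],[2,-1,1,0],[-2,-2,1,1]] U=[[-1,2,-2,1],[0,-1,2,1],[0,0,-2,1],[0,0,0,1]]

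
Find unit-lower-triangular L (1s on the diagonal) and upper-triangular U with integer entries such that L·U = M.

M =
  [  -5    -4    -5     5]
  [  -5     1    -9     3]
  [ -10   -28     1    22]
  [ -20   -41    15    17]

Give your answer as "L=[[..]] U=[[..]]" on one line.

  R1 -= 1·R0 → [0,5,-4,-2]
  R2 -= 2·R0 → [0,-20,11,12]
  R3 -= 4·R0 → [0,-25,35,-3]
  R2 -= -4·R1 → [0,0,-5,4]
  R3 -= -5·R1 → [0,0,15,-13]
  R3 -= -3·R2 → [0,0,0,-1]

L=[[1,0,0,0],[1,1,0,0],[2,-4,1,0],[4,-5,-3,1]] U=[[-5,-4,-5,5],[0,5,-4,-2],[0,0,-5,4],[0,0,0,-1]]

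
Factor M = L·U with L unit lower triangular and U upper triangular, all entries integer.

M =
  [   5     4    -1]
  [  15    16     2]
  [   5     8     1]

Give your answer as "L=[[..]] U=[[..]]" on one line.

  row1 -= 3·row0 → [0,4,5]
  row2 -= 1·row0 → [0,4,2]
  row2 -= 1·row1 → [0,0,-3]

L=[[1,0,0],[3,1,0],[1,1,1]] U=[[5,4,-1],[0,4,5],[0,0,-3]]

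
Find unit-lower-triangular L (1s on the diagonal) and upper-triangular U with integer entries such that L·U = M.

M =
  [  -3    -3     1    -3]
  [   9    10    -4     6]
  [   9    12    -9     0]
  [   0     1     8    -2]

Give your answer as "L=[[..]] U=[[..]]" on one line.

L=[[1,0,0,0],[-3,1,0,0],[-3,3,1,0],[0,1,-3,1]] U=[[-3,-3,1,-3],[0,1,-1,-3],[0,0,-3,0],[0,0,0,1]]

  r1 -= -3·r0 → [0,1,-1,-3]
  r2 -= -3·r0 → [0,3,-6,-9]
  r3 -= 0·r0 → [0,1,8,-2]
  r2 -= 3·r1 → [0,0,-3,0]
  r3 -= 1·r1 → [0,0,9,1]
  r3 -= -3·r2 → [0,0,0,1]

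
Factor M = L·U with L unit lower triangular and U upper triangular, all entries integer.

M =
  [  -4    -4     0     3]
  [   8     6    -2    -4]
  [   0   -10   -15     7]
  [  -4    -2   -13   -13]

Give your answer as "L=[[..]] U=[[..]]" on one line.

L=[[1,0,0,0],[-2,1,0,0],[0,5,1,0],[1,-1,3,1]] U=[[-4,-4,0,3],[0,-2,-2,2],[0,0,-5,-3],[0,0,0,-5]]

  R1 -= -2·R0 → [0,-2,-2,2]
  R2 -= 0·R0 → [0,-10,-15,7]
  R3 -= 1·R0 → [0,2,-13,-16]
  R2 -= 5·R1 → [0,0,-5,-3]
  R3 -= -1·R1 → [0,0,-15,-14]
  R3 -= 3·R2 → [0,0,0,-5]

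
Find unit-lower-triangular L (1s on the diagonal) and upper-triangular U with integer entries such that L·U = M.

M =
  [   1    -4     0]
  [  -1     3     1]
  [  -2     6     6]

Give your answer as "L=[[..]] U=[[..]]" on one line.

  row1 -= -1·row0 → [0,-1,1]
  row2 -= -2·row0 → [0,-2,6]
  row2 -= 2·row1 → [0,0,4]

L=[[1,0,0],[-1,1,0],[-2,2,1]] U=[[1,-4,0],[0,-1,1],[0,0,4]]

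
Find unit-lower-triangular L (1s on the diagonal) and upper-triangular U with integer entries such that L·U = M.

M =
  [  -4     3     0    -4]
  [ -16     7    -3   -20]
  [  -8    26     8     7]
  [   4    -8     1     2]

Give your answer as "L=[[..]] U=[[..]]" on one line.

L=[[1,0,0,0],[4,1,0,0],[2,-4,1,0],[-1,1,-1,1]] U=[[-4,3,0,-4],[0,-5,-3,-4],[0,0,-4,-1],[0,0,0,1]]

  r1 -= 4·r0 → [0,-5,-3,-4]
  r2 -= 2·r0 → [0,20,8,15]
  r3 -= -1·r0 → [0,-5,1,-2]
  r2 -= -4·r1 → [0,0,-4,-1]
  r3 -= 1·r1 → [0,0,4,2]
  r3 -= -1·r2 → [0,0,0,1]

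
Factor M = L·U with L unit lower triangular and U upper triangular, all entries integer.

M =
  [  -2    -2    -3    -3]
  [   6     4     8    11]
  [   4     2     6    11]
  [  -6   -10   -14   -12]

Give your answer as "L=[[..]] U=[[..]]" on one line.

  r1 -= -3·r0 → [0,-2,-1,2]
  r2 -= -2·r0 → [0,-2,0,5]
  r3 -= 3·r0 → [0,-4,-5,-3]
  r2 -= 1·r1 → [0,0,1,3]
  r3 -= 2·r1 → [0,0,-3,-7]
  r3 -= -3·r2 → [0,0,0,2]

L=[[1,0,0,0],[-3,1,0,0],[-2,1,1,0],[3,2,-3,1]] U=[[-2,-2,-3,-3],[0,-2,-1,2],[0,0,1,3],[0,0,0,2]]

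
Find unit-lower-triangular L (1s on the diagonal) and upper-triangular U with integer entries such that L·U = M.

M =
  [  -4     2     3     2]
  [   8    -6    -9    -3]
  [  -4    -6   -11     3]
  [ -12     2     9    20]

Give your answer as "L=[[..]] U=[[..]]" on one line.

  R1 -= -2·R0 → [0,-2,-3,1]
  R2 -= 1·R0 → [0,-8,-14,1]
  R3 -= 3·R0 → [0,-4,0,14]
  R2 -= 4·R1 → [0,0,-2,-3]
  R3 -= 2·R1 → [0,0,6,12]
  R3 -= -3·R2 → [0,0,0,3]

L=[[1,0,0,0],[-2,1,0,0],[1,4,1,0],[3,2,-3,1]] U=[[-4,2,3,2],[0,-2,-3,1],[0,0,-2,-3],[0,0,0,3]]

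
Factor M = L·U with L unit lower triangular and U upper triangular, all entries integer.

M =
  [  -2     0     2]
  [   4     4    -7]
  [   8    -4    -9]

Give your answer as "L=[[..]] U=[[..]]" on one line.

L=[[1,0,0],[-2,1,0],[-4,-1,1]] U=[[-2,0,2],[0,4,-3],[0,0,-4]]

  R1 -= -2·R0 → [0,4,-3]
  R2 -= -4·R0 → [0,-4,-1]
  R2 -= -1·R1 → [0,0,-4]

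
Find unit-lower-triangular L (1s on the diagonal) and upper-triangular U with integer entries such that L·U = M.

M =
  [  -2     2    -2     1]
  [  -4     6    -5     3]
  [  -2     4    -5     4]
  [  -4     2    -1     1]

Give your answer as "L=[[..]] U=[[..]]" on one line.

  r1 -= 2·r0 → [0,2,-1,1]
  r2 -= 1·r0 → [0,2,-3,3]
  r3 -= 2·r0 → [0,-2,3,-1]
  r2 -= 1·r1 → [0,0,-2,2]
  r3 -= -1·r1 → [0,0,2,0]
  r3 -= -1·r2 → [0,0,0,2]

L=[[1,0,0,0],[2,1,0,0],[1,1,1,0],[2,-1,-1,1]] U=[[-2,2,-2,1],[0,2,-1,1],[0,0,-2,2],[0,0,0,2]]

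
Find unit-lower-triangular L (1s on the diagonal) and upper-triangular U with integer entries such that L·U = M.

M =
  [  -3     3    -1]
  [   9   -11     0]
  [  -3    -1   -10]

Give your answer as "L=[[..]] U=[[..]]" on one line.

  R1 -= -3·R0 → [0,-2,-3]
  R2 -= 1·R0 → [0,-4,-9]
  R2 -= 2·R1 → [0,0,-3]

L=[[1,0,0],[-3,1,0],[1,2,1]] U=[[-3,3,-1],[0,-2,-3],[0,0,-3]]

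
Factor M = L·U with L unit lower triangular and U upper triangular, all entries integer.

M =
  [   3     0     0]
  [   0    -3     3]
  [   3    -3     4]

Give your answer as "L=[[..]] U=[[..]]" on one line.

  r1 -= 0·r0 → [0,-3,3]
  r2 -= 1·r0 → [0,-3,4]
  r2 -= 1·r1 → [0,0,1]

L=[[1,0,0],[0,1,0],[1,1,1]] U=[[3,0,0],[0,-3,3],[0,0,1]]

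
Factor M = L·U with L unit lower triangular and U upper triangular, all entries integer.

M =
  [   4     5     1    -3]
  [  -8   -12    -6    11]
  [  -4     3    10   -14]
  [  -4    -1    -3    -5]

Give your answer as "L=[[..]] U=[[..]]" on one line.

L=[[1,0,0,0],[-2,1,0,0],[-1,-4,1,0],[-1,-2,2,1]] U=[[4,5,1,-3],[0,-2,-4,5],[0,0,-5,3],[0,0,0,-4]]

  r1 -= -2·r0 → [0,-2,-4,5]
  r2 -= -1·r0 → [0,8,11,-17]
  r3 -= -1·r0 → [0,4,-2,-8]
  r2 -= -4·r1 → [0,0,-5,3]
  r3 -= -2·r1 → [0,0,-10,2]
  r3 -= 2·r2 → [0,0,0,-4]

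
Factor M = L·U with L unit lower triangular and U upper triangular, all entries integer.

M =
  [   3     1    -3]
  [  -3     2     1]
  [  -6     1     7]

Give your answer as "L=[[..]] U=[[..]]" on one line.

L=[[1,0,0],[-1,1,0],[-2,1,1]] U=[[3,1,-3],[0,3,-2],[0,0,3]]

  R1 -= -1·R0 → [0,3,-2]
  R2 -= -2·R0 → [0,3,1]
  R2 -= 1·R1 → [0,0,3]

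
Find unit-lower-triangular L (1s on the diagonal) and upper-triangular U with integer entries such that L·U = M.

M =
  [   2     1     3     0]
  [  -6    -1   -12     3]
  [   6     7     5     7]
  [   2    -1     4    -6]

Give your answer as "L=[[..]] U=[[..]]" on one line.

L=[[1,0,0,0],[-3,1,0,0],[3,2,1,0],[1,-1,-1,1]] U=[[2,1,3,0],[0,2,-3,3],[0,0,2,1],[0,0,0,-2]]

  R1 -= -3·R0 → [0,2,-3,3]
  R2 -= 3·R0 → [0,4,-4,7]
  R3 -= 1·R0 → [0,-2,1,-6]
  R2 -= 2·R1 → [0,0,2,1]
  R3 -= -1·R1 → [0,0,-2,-3]
  R3 -= -1·R2 → [0,0,0,-2]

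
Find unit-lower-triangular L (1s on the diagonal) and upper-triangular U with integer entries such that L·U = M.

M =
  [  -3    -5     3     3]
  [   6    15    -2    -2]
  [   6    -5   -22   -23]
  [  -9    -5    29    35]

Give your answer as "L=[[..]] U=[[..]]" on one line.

  r1 -= -2·r0 → [0,5,4,4]
  r2 -= -2·r0 → [0,-15,-16,-17]
  r3 -= 3·r0 → [0,10,20,26]
  r2 -= -3·r1 → [0,0,-4,-5]
  r3 -= 2·r1 → [0,0,12,18]
  r3 -= -3·r2 → [0,0,0,3]

L=[[1,0,0,0],[-2,1,0,0],[-2,-3,1,0],[3,2,-3,1]] U=[[-3,-5,3,3],[0,5,4,4],[0,0,-4,-5],[0,0,0,3]]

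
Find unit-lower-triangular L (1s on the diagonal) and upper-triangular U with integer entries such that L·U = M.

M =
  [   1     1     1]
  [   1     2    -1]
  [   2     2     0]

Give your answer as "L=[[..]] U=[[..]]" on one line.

L=[[1,0,0],[1,1,0],[2,0,1]] U=[[1,1,1],[0,1,-2],[0,0,-2]]

  r1 -= 1·r0 → [0,1,-2]
  r2 -= 2·r0 → [0,0,-2]
  r2 -= 0·r1 → [0,0,-2]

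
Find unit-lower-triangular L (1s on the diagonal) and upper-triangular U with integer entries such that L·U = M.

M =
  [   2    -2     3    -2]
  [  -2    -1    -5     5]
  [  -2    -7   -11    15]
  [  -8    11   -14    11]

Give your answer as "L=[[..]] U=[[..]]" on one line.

  R1 -= -1·R0 → [0,-3,-2,3]
  R2 -= -1·R0 → [0,-9,-8,13]
  R3 -= -4·R0 → [0,3,-2,3]
  R2 -= 3·R1 → [0,0,-2,4]
  R3 -= -1·R1 → [0,0,-4,6]
  R3 -= 2·R2 → [0,0,0,-2]

L=[[1,0,0,0],[-1,1,0,0],[-1,3,1,0],[-4,-1,2,1]] U=[[2,-2,3,-2],[0,-3,-2,3],[0,0,-2,4],[0,0,0,-2]]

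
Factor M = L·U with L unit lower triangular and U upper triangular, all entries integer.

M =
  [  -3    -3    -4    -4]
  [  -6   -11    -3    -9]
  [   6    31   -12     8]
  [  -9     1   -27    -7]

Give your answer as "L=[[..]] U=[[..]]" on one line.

  row1 -= 2·row0 → [0,-5,5,-1]
  row2 -= -2·row0 → [0,25,-20,0]
  row3 -= 3·row0 → [0,10,-15,5]
  row2 -= -5·row1 → [0,0,5,-5]
  row3 -= -2·row1 → [0,0,-5,3]
  row3 -= -1·row2 → [0,0,0,-2]

L=[[1,0,0,0],[2,1,0,0],[-2,-5,1,0],[3,-2,-1,1]] U=[[-3,-3,-4,-4],[0,-5,5,-1],[0,0,5,-5],[0,0,0,-2]]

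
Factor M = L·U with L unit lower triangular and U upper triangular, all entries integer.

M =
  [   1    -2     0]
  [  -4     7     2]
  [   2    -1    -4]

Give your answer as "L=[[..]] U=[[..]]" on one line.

L=[[1,0,0],[-4,1,0],[2,-3,1]] U=[[1,-2,0],[0,-1,2],[0,0,2]]

  R1 -= -4·R0 → [0,-1,2]
  R2 -= 2·R0 → [0,3,-4]
  R2 -= -3·R1 → [0,0,2]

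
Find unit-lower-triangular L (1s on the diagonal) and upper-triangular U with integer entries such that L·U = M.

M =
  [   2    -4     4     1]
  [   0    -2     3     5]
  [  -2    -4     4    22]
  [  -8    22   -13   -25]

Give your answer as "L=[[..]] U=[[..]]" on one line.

  R1 -= 0·R0 → [0,-2,3,5]
  R2 -= -1·R0 → [0,-8,8,23]
  R3 -= -4·R0 → [0,6,3,-21]
  R2 -= 4·R1 → [0,0,-4,3]
  R3 -= -3·R1 → [0,0,12,-6]
  R3 -= -3·R2 → [0,0,0,3]

L=[[1,0,0,0],[0,1,0,0],[-1,4,1,0],[-4,-3,-3,1]] U=[[2,-4,4,1],[0,-2,3,5],[0,0,-4,3],[0,0,0,3]]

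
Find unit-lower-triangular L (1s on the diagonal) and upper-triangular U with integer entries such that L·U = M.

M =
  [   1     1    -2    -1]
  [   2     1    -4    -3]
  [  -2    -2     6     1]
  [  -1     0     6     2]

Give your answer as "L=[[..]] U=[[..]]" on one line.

L=[[1,0,0,0],[2,1,0,0],[-2,0,1,0],[-1,-1,2,1]] U=[[1,1,-2,-1],[0,-1,0,-1],[0,0,2,-1],[0,0,0,2]]

  R1 -= 2·R0 → [0,-1,0,-1]
  R2 -= -2·R0 → [0,0,2,-1]
  R3 -= -1·R0 → [0,1,4,1]
  R2 -= 0·R1 → [0,0,2,-1]
  R3 -= -1·R1 → [0,0,4,0]
  R3 -= 2·R2 → [0,0,0,2]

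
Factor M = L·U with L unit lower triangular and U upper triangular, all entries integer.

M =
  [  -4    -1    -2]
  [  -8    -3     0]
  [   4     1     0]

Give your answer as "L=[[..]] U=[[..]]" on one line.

L=[[1,0,0],[2,1,0],[-1,0,1]] U=[[-4,-1,-2],[0,-1,4],[0,0,-2]]

  R1 -= 2·R0 → [0,-1,4]
  R2 -= -1·R0 → [0,0,-2]
  R2 -= 0·R1 → [0,0,-2]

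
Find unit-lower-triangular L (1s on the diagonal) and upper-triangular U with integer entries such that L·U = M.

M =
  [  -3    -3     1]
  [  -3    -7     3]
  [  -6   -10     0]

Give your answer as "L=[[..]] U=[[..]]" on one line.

L=[[1,0,0],[1,1,0],[2,1,1]] U=[[-3,-3,1],[0,-4,2],[0,0,-4]]

  r1 -= 1·r0 → [0,-4,2]
  r2 -= 2·r0 → [0,-4,-2]
  r2 -= 1·r1 → [0,0,-4]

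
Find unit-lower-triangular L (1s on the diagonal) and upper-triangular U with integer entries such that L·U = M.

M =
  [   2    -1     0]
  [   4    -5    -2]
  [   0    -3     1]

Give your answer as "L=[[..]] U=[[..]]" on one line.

  row1 -= 2·row0 → [0,-3,-2]
  row2 -= 0·row0 → [0,-3,1]
  row2 -= 1·row1 → [0,0,3]

L=[[1,0,0],[2,1,0],[0,1,1]] U=[[2,-1,0],[0,-3,-2],[0,0,3]]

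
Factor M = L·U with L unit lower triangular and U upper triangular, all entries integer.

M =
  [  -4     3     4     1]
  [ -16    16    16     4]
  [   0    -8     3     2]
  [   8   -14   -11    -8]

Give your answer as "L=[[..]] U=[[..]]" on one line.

L=[[1,0,0,0],[4,1,0,0],[0,-2,1,0],[-2,-2,-1,1]] U=[[-4,3,4,1],[0,4,0,0],[0,0,3,2],[0,0,0,-4]]

  row1 -= 4·row0 → [0,4,0,0]
  row2 -= 0·row0 → [0,-8,3,2]
  row3 -= -2·row0 → [0,-8,-3,-6]
  row2 -= -2·row1 → [0,0,3,2]
  row3 -= -2·row1 → [0,0,-3,-6]
  row3 -= -1·row2 → [0,0,0,-4]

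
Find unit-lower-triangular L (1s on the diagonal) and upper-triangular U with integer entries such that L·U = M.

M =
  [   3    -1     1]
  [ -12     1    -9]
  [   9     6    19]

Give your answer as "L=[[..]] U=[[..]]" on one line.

  row1 -= -4·row0 → [0,-3,-5]
  row2 -= 3·row0 → [0,9,16]
  row2 -= -3·row1 → [0,0,1]

L=[[1,0,0],[-4,1,0],[3,-3,1]] U=[[3,-1,1],[0,-3,-5],[0,0,1]]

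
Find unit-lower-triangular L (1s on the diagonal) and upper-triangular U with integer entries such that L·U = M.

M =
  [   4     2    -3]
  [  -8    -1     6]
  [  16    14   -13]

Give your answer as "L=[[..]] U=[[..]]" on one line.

  r1 -= -2·r0 → [0,3,0]
  r2 -= 4·r0 → [0,6,-1]
  r2 -= 2·r1 → [0,0,-1]

L=[[1,0,0],[-2,1,0],[4,2,1]] U=[[4,2,-3],[0,3,0],[0,0,-1]]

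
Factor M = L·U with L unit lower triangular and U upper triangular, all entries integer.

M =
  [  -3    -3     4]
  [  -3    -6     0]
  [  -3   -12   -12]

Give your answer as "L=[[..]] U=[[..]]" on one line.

L=[[1,0,0],[1,1,0],[1,3,1]] U=[[-3,-3,4],[0,-3,-4],[0,0,-4]]

  row1 -= 1·row0 → [0,-3,-4]
  row2 -= 1·row0 → [0,-9,-16]
  row2 -= 3·row1 → [0,0,-4]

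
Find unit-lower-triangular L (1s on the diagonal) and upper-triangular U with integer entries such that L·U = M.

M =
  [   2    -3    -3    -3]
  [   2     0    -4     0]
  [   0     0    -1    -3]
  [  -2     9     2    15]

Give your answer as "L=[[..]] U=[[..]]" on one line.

L=[[1,0,0,0],[1,1,0,0],[0,0,1,0],[-1,2,-1,1]] U=[[2,-3,-3,-3],[0,3,-1,3],[0,0,-1,-3],[0,0,0,3]]

  R1 -= 1·R0 → [0,3,-1,3]
  R2 -= 0·R0 → [0,0,-1,-3]
  R3 -= -1·R0 → [0,6,-1,12]
  R2 -= 0·R1 → [0,0,-1,-3]
  R3 -= 2·R1 → [0,0,1,6]
  R3 -= -1·R2 → [0,0,0,3]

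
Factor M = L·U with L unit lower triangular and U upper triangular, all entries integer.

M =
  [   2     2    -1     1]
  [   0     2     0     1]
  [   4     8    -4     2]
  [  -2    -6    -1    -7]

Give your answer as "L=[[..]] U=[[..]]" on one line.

  r1 -= 0·r0 → [0,2,0,1]
  r2 -= 2·r0 → [0,4,-2,0]
  r3 -= -1·r0 → [0,-4,-2,-6]
  r2 -= 2·r1 → [0,0,-2,-2]
  r3 -= -2·r1 → [0,0,-2,-4]
  r3 -= 1·r2 → [0,0,0,-2]

L=[[1,0,0,0],[0,1,0,0],[2,2,1,0],[-1,-2,1,1]] U=[[2,2,-1,1],[0,2,0,1],[0,0,-2,-2],[0,0,0,-2]]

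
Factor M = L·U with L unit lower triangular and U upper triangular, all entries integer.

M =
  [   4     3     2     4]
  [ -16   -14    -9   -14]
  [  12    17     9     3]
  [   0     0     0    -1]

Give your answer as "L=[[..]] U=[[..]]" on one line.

  R1 -= -4·R0 → [0,-2,-1,2]
  R2 -= 3·R0 → [0,8,3,-9]
  R3 -= 0·R0 → [0,0,0,-1]
  R2 -= -4·R1 → [0,0,-1,-1]
  R3 -= 0·R1 → [0,0,0,-1]
  R3 -= 0·R2 → [0,0,0,-1]

L=[[1,0,0,0],[-4,1,0,0],[3,-4,1,0],[0,0,0,1]] U=[[4,3,2,4],[0,-2,-1,2],[0,0,-1,-1],[0,0,0,-1]]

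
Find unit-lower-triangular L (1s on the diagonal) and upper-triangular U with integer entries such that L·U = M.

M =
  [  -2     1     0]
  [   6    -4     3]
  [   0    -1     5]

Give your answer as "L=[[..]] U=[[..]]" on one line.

  row1 -= -3·row0 → [0,-1,3]
  row2 -= 0·row0 → [0,-1,5]
  row2 -= 1·row1 → [0,0,2]

L=[[1,0,0],[-3,1,0],[0,1,1]] U=[[-2,1,0],[0,-1,3],[0,0,2]]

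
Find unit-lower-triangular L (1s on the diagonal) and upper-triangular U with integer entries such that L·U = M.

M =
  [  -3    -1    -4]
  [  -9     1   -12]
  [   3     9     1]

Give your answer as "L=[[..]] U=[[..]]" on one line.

  r1 -= 3·r0 → [0,4,0]
  r2 -= -1·r0 → [0,8,-3]
  r2 -= 2·r1 → [0,0,-3]

L=[[1,0,0],[3,1,0],[-1,2,1]] U=[[-3,-1,-4],[0,4,0],[0,0,-3]]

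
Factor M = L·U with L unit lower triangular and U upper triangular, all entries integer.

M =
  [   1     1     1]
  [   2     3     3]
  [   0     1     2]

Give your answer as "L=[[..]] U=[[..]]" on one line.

L=[[1,0,0],[2,1,0],[0,1,1]] U=[[1,1,1],[0,1,1],[0,0,1]]

  R1 -= 2·R0 → [0,1,1]
  R2 -= 0·R0 → [0,1,2]
  R2 -= 1·R1 → [0,0,1]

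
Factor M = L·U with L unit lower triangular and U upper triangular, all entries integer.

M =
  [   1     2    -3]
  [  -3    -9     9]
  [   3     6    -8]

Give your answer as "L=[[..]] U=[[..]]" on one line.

  r1 -= -3·r0 → [0,-3,0]
  r2 -= 3·r0 → [0,0,1]
  r2 -= 0·r1 → [0,0,1]

L=[[1,0,0],[-3,1,0],[3,0,1]] U=[[1,2,-3],[0,-3,0],[0,0,1]]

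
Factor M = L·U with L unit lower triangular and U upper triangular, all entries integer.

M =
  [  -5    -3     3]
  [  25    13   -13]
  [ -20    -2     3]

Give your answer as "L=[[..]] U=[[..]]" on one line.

  R1 -= -5·R0 → [0,-2,2]
  R2 -= 4·R0 → [0,10,-9]
  R2 -= -5·R1 → [0,0,1]

L=[[1,0,0],[-5,1,0],[4,-5,1]] U=[[-5,-3,3],[0,-2,2],[0,0,1]]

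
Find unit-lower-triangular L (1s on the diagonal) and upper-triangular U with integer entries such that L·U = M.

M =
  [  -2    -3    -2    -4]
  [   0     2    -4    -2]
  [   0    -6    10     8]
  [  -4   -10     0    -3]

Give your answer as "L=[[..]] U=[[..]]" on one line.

L=[[1,0,0,0],[0,1,0,0],[0,-3,1,0],[2,-2,2,1]] U=[[-2,-3,-2,-4],[0,2,-4,-2],[0,0,-2,2],[0,0,0,-3]]

  row1 -= 0·row0 → [0,2,-4,-2]
  row2 -= 0·row0 → [0,-6,10,8]
  row3 -= 2·row0 → [0,-4,4,5]
  row2 -= -3·row1 → [0,0,-2,2]
  row3 -= -2·row1 → [0,0,-4,1]
  row3 -= 2·row2 → [0,0,0,-3]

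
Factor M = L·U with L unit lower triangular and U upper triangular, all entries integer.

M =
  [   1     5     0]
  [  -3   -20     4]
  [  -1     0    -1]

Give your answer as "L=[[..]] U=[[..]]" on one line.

  r1 -= -3·r0 → [0,-5,4]
  r2 -= -1·r0 → [0,5,-1]
  r2 -= -1·r1 → [0,0,3]

L=[[1,0,0],[-3,1,0],[-1,-1,1]] U=[[1,5,0],[0,-5,4],[0,0,3]]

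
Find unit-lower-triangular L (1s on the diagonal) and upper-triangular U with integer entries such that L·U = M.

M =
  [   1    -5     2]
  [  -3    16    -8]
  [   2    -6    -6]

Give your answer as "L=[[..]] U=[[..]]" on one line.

  R1 -= -3·R0 → [0,1,-2]
  R2 -= 2·R0 → [0,4,-10]
  R2 -= 4·R1 → [0,0,-2]

L=[[1,0,0],[-3,1,0],[2,4,1]] U=[[1,-5,2],[0,1,-2],[0,0,-2]]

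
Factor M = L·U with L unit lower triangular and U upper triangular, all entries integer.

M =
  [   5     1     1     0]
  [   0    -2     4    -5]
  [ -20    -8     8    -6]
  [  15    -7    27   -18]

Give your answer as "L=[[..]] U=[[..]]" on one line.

  R1 -= 0·R0 → [0,-2,4,-5]
  R2 -= -4·R0 → [0,-4,12,-6]
  R3 -= 3·R0 → [0,-10,24,-18]
  R2 -= 2·R1 → [0,0,4,4]
  R3 -= 5·R1 → [0,0,4,7]
  R3 -= 1·R2 → [0,0,0,3]

L=[[1,0,0,0],[0,1,0,0],[-4,2,1,0],[3,5,1,1]] U=[[5,1,1,0],[0,-2,4,-5],[0,0,4,4],[0,0,0,3]]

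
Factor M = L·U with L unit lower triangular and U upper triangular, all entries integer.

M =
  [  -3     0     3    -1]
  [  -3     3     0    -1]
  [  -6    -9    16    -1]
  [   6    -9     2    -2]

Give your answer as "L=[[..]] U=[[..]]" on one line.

  row1 -= 1·row0 → [0,3,-3,0]
  row2 -= 2·row0 → [0,-9,10,1]
  row3 -= -2·row0 → [0,-9,8,-4]
  row2 -= -3·row1 → [0,0,1,1]
  row3 -= -3·row1 → [0,0,-1,-4]
  row3 -= -1·row2 → [0,0,0,-3]

L=[[1,0,0,0],[1,1,0,0],[2,-3,1,0],[-2,-3,-1,1]] U=[[-3,0,3,-1],[0,3,-3,0],[0,0,1,1],[0,0,0,-3]]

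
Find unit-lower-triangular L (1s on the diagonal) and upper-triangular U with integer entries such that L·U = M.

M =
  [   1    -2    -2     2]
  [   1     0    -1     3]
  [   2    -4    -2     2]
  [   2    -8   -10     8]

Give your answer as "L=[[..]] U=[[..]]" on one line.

L=[[1,0,0,0],[1,1,0,0],[2,0,1,0],[2,-2,-2,1]] U=[[1,-2,-2,2],[0,2,1,1],[0,0,2,-2],[0,0,0,2]]

  R1 -= 1·R0 → [0,2,1,1]
  R2 -= 2·R0 → [0,0,2,-2]
  R3 -= 2·R0 → [0,-4,-6,4]
  R2 -= 0·R1 → [0,0,2,-2]
  R3 -= -2·R1 → [0,0,-4,6]
  R3 -= -2·R2 → [0,0,0,2]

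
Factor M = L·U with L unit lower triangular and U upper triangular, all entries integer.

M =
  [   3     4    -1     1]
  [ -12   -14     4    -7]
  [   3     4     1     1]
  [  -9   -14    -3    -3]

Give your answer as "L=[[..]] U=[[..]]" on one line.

  R1 -= -4·R0 → [0,2,0,-3]
  R2 -= 1·R0 → [0,0,2,0]
  R3 -= -3·R0 → [0,-2,-6,0]
  R2 -= 0·R1 → [0,0,2,0]
  R3 -= -1·R1 → [0,0,-6,-3]
  R3 -= -3·R2 → [0,0,0,-3]

L=[[1,0,0,0],[-4,1,0,0],[1,0,1,0],[-3,-1,-3,1]] U=[[3,4,-1,1],[0,2,0,-3],[0,0,2,0],[0,0,0,-3]]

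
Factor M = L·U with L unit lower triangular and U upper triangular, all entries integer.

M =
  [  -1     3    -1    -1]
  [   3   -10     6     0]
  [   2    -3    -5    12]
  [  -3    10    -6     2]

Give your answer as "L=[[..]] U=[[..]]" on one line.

L=[[1,0,0,0],[-3,1,0,0],[-2,-3,1,0],[3,-1,0,1]] U=[[-1,3,-1,-1],[0,-1,3,-3],[0,0,2,1],[0,0,0,2]]

  R1 -= -3·R0 → [0,-1,3,-3]
  R2 -= -2·R0 → [0,3,-7,10]
  R3 -= 3·R0 → [0,1,-3,5]
  R2 -= -3·R1 → [0,0,2,1]
  R3 -= -1·R1 → [0,0,0,2]
  R3 -= 0·R2 → [0,0,0,2]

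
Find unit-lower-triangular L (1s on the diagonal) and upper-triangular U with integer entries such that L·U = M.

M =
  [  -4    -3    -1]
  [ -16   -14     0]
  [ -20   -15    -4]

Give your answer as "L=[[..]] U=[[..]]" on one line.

  r1 -= 4·r0 → [0,-2,4]
  r2 -= 5·r0 → [0,0,1]
  r2 -= 0·r1 → [0,0,1]

L=[[1,0,0],[4,1,0],[5,0,1]] U=[[-4,-3,-1],[0,-2,4],[0,0,1]]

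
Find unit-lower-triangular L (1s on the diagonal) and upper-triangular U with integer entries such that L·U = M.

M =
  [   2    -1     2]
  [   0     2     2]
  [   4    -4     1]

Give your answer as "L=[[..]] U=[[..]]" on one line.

L=[[1,0,0],[0,1,0],[2,-1,1]] U=[[2,-1,2],[0,2,2],[0,0,-1]]

  r1 -= 0·r0 → [0,2,2]
  r2 -= 2·r0 → [0,-2,-3]
  r2 -= -1·r1 → [0,0,-1]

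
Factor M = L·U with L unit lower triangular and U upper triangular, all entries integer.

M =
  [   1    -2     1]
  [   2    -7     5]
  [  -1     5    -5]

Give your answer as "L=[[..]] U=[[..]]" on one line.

L=[[1,0,0],[2,1,0],[-1,-1,1]] U=[[1,-2,1],[0,-3,3],[0,0,-1]]

  row1 -= 2·row0 → [0,-3,3]
  row2 -= -1·row0 → [0,3,-4]
  row2 -= -1·row1 → [0,0,-1]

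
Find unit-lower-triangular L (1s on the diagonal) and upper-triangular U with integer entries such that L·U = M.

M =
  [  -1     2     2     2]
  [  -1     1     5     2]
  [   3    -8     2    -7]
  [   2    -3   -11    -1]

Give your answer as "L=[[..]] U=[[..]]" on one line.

L=[[1,0,0,0],[1,1,0,0],[-3,2,1,0],[-2,-1,-2,1]] U=[[-1,2,2,2],[0,-1,3,0],[0,0,2,-1],[0,0,0,1]]

  r1 -= 1·r0 → [0,-1,3,0]
  r2 -= -3·r0 → [0,-2,8,-1]
  r3 -= -2·r0 → [0,1,-7,3]
  r2 -= 2·r1 → [0,0,2,-1]
  r3 -= -1·r1 → [0,0,-4,3]
  r3 -= -2·r2 → [0,0,0,1]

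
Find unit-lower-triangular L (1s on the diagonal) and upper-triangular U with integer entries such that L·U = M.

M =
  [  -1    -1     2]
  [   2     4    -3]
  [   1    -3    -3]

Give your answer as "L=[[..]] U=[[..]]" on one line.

L=[[1,0,0],[-2,1,0],[-1,-2,1]] U=[[-1,-1,2],[0,2,1],[0,0,1]]

  R1 -= -2·R0 → [0,2,1]
  R2 -= -1·R0 → [0,-4,-1]
  R2 -= -2·R1 → [0,0,1]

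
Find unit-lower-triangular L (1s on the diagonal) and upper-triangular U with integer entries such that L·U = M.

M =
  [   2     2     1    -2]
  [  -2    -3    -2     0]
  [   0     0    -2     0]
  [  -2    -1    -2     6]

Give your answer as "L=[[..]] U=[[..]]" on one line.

  R1 -= -1·R0 → [0,-1,-1,-2]
  R2 -= 0·R0 → [0,0,-2,0]
  R3 -= -1·R0 → [0,1,-1,4]
  R2 -= 0·R1 → [0,0,-2,0]
  R3 -= -1·R1 → [0,0,-2,2]
  R3 -= 1·R2 → [0,0,0,2]

L=[[1,0,0,0],[-1,1,0,0],[0,0,1,0],[-1,-1,1,1]] U=[[2,2,1,-2],[0,-1,-1,-2],[0,0,-2,0],[0,0,0,2]]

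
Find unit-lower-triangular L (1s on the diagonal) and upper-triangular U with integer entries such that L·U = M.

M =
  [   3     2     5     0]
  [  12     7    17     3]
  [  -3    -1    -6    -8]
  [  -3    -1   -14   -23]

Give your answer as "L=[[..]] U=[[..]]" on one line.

  row1 -= 4·row0 → [0,-1,-3,3]
  row2 -= -1·row0 → [0,1,-1,-8]
  row3 -= -1·row0 → [0,1,-9,-23]
  row2 -= -1·row1 → [0,0,-4,-5]
  row3 -= -1·row1 → [0,0,-12,-20]
  row3 -= 3·row2 → [0,0,0,-5]

L=[[1,0,0,0],[4,1,0,0],[-1,-1,1,0],[-1,-1,3,1]] U=[[3,2,5,0],[0,-1,-3,3],[0,0,-4,-5],[0,0,0,-5]]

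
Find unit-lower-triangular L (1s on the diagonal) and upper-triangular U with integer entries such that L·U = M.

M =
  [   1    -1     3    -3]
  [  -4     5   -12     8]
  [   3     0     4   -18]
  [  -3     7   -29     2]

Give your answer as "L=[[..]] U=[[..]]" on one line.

  r1 -= -4·r0 → [0,1,0,-4]
  r2 -= 3·r0 → [0,3,-5,-9]
  r3 -= -3·r0 → [0,4,-20,-7]
  r2 -= 3·r1 → [0,0,-5,3]
  r3 -= 4·r1 → [0,0,-20,9]
  r3 -= 4·r2 → [0,0,0,-3]

L=[[1,0,0,0],[-4,1,0,0],[3,3,1,0],[-3,4,4,1]] U=[[1,-1,3,-3],[0,1,0,-4],[0,0,-5,3],[0,0,0,-3]]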